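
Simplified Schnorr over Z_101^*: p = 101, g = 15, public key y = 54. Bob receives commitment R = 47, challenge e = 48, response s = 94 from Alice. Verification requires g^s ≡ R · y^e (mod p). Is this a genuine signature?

g^s mod p:
15^94 mod 101 = 43
R · y^e mod p:
54^48 mod 101 = 31
47·31 = 1457 ≡ 43 (mod 101)
43 ≡ 43 (mod 101); signature holds.

genuine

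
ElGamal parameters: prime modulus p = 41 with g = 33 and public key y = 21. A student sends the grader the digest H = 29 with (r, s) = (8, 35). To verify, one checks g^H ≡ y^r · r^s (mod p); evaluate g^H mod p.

36

33^2 = 1089 ≡ 23
33^4 ≡ 23^2 = 529 ≡ 37
33^8 ≡ 37^2 = 1369 ≡ 16
33^16 ≡ 16^2 = 256 ≡ 10
29 = 16 + 8 + 4 + 1, so 33^29 ≡ 10·16·37·33 ≡ 36 (mod 41)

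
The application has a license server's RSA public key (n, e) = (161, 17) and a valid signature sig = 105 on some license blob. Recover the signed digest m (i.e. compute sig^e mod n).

sig^2 ≡ 105^2 = 11025 ≡ 77
sig^4 ≡ 77^2 = 5929 ≡ 133
sig^8 ≡ 133^2 = 17689 ≡ 140
sig^16 ≡ 140^2 = 19600 ≡ 119
17 = 16 + 1, so sig^17 ≡ 119·105 ≡ 98 (mod 161)

98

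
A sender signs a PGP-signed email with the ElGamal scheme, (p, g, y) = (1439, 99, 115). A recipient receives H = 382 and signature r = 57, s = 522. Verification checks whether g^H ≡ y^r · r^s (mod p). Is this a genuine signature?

forged

Left side g^H mod p:
99^382 mod 1439 = 10
Right side y^r · r^s mod p:
115^57 mod 1439 = 1157
57^522 mod 1439 = 859
1157·859 = 993863 ≡ 953 (mod 1439)
10 ≠ 953, so verification fails.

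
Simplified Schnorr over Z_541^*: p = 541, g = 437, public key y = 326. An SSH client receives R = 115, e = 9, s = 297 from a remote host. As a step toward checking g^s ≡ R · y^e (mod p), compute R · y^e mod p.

417

326^2 = 106276 ≡ 240
326^4 ≡ 240^2 = 57600 ≡ 254
326^8 ≡ 254^2 = 64516 ≡ 137
9 = 8 + 1, so 326^9 ≡ 137·326 ≡ 300 (mod 541)
R · y^e ≡ 115·300 = 34500 ≡ 417 (mod 541)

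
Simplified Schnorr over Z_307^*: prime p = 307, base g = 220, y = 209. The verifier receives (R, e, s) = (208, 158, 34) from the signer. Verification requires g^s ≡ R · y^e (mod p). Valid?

no

g^s mod p:
220^2 = 48400 ≡ 201
220^4 ≡ 201^2 = 40401 ≡ 184
220^8 ≡ 184^2 = 33856 ≡ 86
220^16 ≡ 86^2 = 7396 ≡ 28
220^32 ≡ 28^2 = 784 ≡ 170
34 = 32 + 2, so 220^34 ≡ 170·201 ≡ 93 (mod 307)
R · y^e mod p:
209^2 = 43681 ≡ 87
209^4 ≡ 87^2 = 7569 ≡ 201
209^8 ≡ 201^2 = 40401 ≡ 184
209^16 ≡ 184^2 = 33856 ≡ 86
209^32 ≡ 86^2 = 7396 ≡ 28
209^64 ≡ 28^2 = 784 ≡ 170
209^128 ≡ 170^2 = 28900 ≡ 42
158 = 128 + 16 + 8 + 4 + 2, so 209^158 ≡ 42·86·184·201·87 ≡ 257 (mod 307)
208·257 = 53456 ≡ 38 (mod 307)
93 ≠ 38; the check fails.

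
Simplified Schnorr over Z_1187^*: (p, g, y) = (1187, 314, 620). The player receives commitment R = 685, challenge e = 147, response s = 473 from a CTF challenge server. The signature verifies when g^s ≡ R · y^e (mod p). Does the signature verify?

does not verify

g^s mod p:
Squares mod 1187: 314^1≡314, 314^2≡75, 314^4≡877, 314^8≡1140, 314^16≡1022, 314^32≡1111, 314^64≡1028, 314^128≡354, 314^256≡681
473 = 256 + 128 + 64 + 16 + 8 + 1, so 314^473 ≡ 681·354·1028·1022·1140·314 ≡ 305 (mod 1187)
R · y^e mod p:
Squares mod 1187: 620^1≡620, 620^2≡999, 620^4≡921, 620^8≡723, 620^16≡449, 620^32≡998, 620^64≡111, 620^128≡451
147 = 128 + 16 + 2 + 1, so 620^147 ≡ 451·449·999·620 ≡ 274 (mod 1187)
685·274 = 187690 ≡ 144 (mod 1187)
305 ≠ 144; the check fails.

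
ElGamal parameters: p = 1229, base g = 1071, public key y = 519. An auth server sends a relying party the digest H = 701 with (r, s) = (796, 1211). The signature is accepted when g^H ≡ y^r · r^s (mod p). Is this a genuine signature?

forged

Left side g^H mod p:
1071^2 = 1147041 ≡ 384
1071^4 ≡ 384^2 = 147456 ≡ 1205
1071^8 ≡ 1205^2 = 1452025 ≡ 576
1071^16 ≡ 576^2 = 331776 ≡ 1175
1071^32 ≡ 1175^2 = 1380625 ≡ 458
1071^64 ≡ 458^2 = 209764 ≡ 834
1071^128 ≡ 834^2 = 695556 ≡ 1171
1071^256 ≡ 1171^2 = 1371241 ≡ 906
1071^512 ≡ 906^2 = 820836 ≡ 1093
701 = 512 + 128 + 32 + 16 + 8 + 4 + 1, so 1071^701 ≡ 1093·1171·458·1175·576·1205·1071 ≡ 333 (mod 1229)
Right side y^r · r^s mod p:
519^2 = 269361 ≡ 210
519^4 ≡ 210^2 = 44100 ≡ 1085
519^8 ≡ 1085^2 = 1177225 ≡ 1072
519^16 ≡ 1072^2 = 1149184 ≡ 69
519^32 ≡ 69^2 = 4761 ≡ 1074
519^64 ≡ 1074^2 = 1153476 ≡ 674
519^128 ≡ 674^2 = 454276 ≡ 775
519^256 ≡ 775^2 = 600625 ≡ 873
519^512 ≡ 873^2 = 762129 ≡ 149
796 = 512 + 256 + 16 + 8 + 4, so 519^796 ≡ 149·873·69·1072·1085 ≡ 906 (mod 1229)
796^2 = 633616 ≡ 681
796^4 ≡ 681^2 = 463761 ≡ 428
796^8 ≡ 428^2 = 183184 ≡ 63
796^16 ≡ 63^2 = 3969 ≡ 282
796^32 ≡ 282^2 = 79524 ≡ 868
796^64 ≡ 868^2 = 753424 ≡ 47
796^128 ≡ 47^2 = 2209 ≡ 980
796^256 ≡ 980^2 = 960400 ≡ 551
796^512 ≡ 551^2 = 303601 ≡ 38
796^1024 ≡ 38^2 = 1444 ≡ 215
1211 = 1024 + 128 + 32 + 16 + 8 + 2 + 1, so 796^1211 ≡ 215·980·868·282·63·681·796 ≡ 760 (mod 1229)
906·760 = 688560 ≡ 320 (mod 1229)
333 ≠ 320, so verification fails.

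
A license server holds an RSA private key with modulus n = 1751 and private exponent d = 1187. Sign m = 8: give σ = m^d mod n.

m^2 ≡ 8^2 = 64
m^4 ≡ 64^2 = 4096 ≡ 594
m^8 ≡ 594^2 = 352836 ≡ 885
m^16 ≡ 885^2 = 783225 ≡ 528
m^32 ≡ 528^2 = 278784 ≡ 375
m^64 ≡ 375^2 = 140625 ≡ 545
m^128 ≡ 545^2 = 297025 ≡ 1106
m^256 ≡ 1106^2 = 1223236 ≡ 1038
m^512 ≡ 1038^2 = 1077444 ≡ 579
m^1024 ≡ 579^2 = 335241 ≡ 800
1187 = 1024 + 128 + 32 + 2 + 1, so m^1187 ≡ 800·1106·375·64·8 ≡ 240 (mod 1751)

240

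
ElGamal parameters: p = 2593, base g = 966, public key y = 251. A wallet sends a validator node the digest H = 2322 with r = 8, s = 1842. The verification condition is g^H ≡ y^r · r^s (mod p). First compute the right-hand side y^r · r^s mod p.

1

Squares mod 2593: 251^1≡251, 251^2≡769, 251^4≡157, 251^8≡1312
251^8 ≡ 1312 (mod 2593)
Squares mod 2593: 8^1≡8, 8^2≡64, 8^4≡1503, 8^8≡506, 8^16≡1922, 8^32≡1652, 8^64≡1268, 8^128≡164, 8^256≡966, 8^512≡2269, 8^1024≡1256
1842 = 1024 + 512 + 256 + 32 + 16 + 2, so 8^1842 ≡ 1256·2269·966·1652·1922·64 ≡ 251 (mod 2593)
y^r · r^s ≡ 1312·251 = 329312 ≡ 1 (mod 2593)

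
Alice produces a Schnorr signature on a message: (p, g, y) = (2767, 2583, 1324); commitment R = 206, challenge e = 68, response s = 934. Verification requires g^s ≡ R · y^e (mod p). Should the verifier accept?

accept

g^s mod p:
2583^2 = 6671889 ≡ 652
2583^4 ≡ 652^2 = 425104 ≡ 1753
2583^8 ≡ 1753^2 = 3073009 ≡ 1639
2583^16 ≡ 1639^2 = 2686321 ≡ 2331
2583^32 ≡ 2331^2 = 5433561 ≡ 1940
2583^64 ≡ 1940^2 = 3763600 ≡ 480
2583^128 ≡ 480^2 = 230400 ≡ 739
2583^256 ≡ 739^2 = 546121 ≡ 1022
2583^512 ≡ 1022^2 = 1044484 ≡ 1325
934 = 512 + 256 + 128 + 32 + 4 + 2, so 2583^934 ≡ 1325·1022·739·1940·1753·652 ≡ 1021 (mod 2767)
R · y^e mod p:
1324^2 = 1752976 ≡ 1465
1324^4 ≡ 1465^2 = 2146225 ≡ 1800
1324^8 ≡ 1800^2 = 3240000 ≡ 2610
1324^16 ≡ 2610^2 = 6812100 ≡ 2513
1324^32 ≡ 2513^2 = 6315169 ≡ 875
1324^64 ≡ 875^2 = 765625 ≡ 1933
68 = 64 + 4, so 1324^68 ≡ 1933·1800 ≡ 1281 (mod 2767)
206·1281 = 263886 ≡ 1021 (mod 2767)
1021 ≡ 1021 (mod 2767); signature holds.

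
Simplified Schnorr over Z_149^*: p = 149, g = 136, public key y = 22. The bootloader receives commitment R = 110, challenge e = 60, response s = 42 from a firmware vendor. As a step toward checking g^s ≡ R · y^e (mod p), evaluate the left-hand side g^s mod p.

Squares mod 149: 136^1≡136, 136^2≡20, 136^4≡102, 136^8≡123, 136^16≡80, 136^32≡142
42 = 32 + 8 + 2, so 136^42 ≡ 142·123·20 ≡ 64 (mod 149)

64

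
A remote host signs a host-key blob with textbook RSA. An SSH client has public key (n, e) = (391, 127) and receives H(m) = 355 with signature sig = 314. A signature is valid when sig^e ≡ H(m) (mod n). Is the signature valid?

sig^2 ≡ 314^2 = 98596 ≡ 64
sig^4 ≡ 64^2 = 4096 ≡ 186
sig^8 ≡ 186^2 = 34596 ≡ 188
sig^16 ≡ 188^2 = 35344 ≡ 154
sig^32 ≡ 154^2 = 23716 ≡ 256
sig^64 ≡ 256^2 = 65536 ≡ 239
127 = 64 + 32 + 16 + 8 + 4 + 2 + 1, so sig^127 ≡ 239·256·154·188·186·64·314 ≡ 355 (mod 391)
sig^127 mod 391 = 355 matches H(m).

valid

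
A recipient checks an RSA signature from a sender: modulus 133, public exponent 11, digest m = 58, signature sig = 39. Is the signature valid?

Squares mod 133: sig^1≡39, sig^2≡58, sig^4≡39, sig^8≡58
11 = 8 + 2 + 1, so sig^11 ≡ 58·58·39 ≡ 58 (mod 133)
58 = m, so the signature checks out.

valid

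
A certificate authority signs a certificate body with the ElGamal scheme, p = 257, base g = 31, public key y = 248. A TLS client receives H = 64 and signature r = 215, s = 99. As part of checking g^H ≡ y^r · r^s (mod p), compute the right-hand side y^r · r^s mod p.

248^2 = 61504 ≡ 81
248^4 ≡ 81^2 = 6561 ≡ 136
248^8 ≡ 136^2 = 18496 ≡ 249
248^16 ≡ 249^2 = 62001 ≡ 64
248^32 ≡ 64^2 = 4096 ≡ 241
248^64 ≡ 241^2 = 58081 ≡ 256
248^128 ≡ 256^2 = 65536 ≡ 1
215 = 128 + 64 + 16 + 4 + 2 + 1, so 248^215 ≡ 1·256·64·136·81·248 ≡ 143 (mod 257)
215^2 = 46225 ≡ 222
215^4 ≡ 222^2 = 49284 ≡ 197
215^8 ≡ 197^2 = 38809 ≡ 2
215^16 ≡ 2^2 = 4
215^32 ≡ 4^2 = 16
215^64 ≡ 16^2 = 256
99 = 64 + 32 + 2 + 1, so 215^99 ≡ 256·16·222·215 ≡ 124 (mod 257)
y^r · r^s ≡ 143·124 = 17732 ≡ 256 (mod 257)

256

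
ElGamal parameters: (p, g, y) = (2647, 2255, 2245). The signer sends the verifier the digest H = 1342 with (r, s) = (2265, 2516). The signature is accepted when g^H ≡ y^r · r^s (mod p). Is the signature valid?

invalid

Left side g^H mod p:
2255^2 = 5085025 ≡ 138
2255^4 ≡ 138^2 = 19044 ≡ 515
2255^8 ≡ 515^2 = 265225 ≡ 525
2255^16 ≡ 525^2 = 275625 ≡ 337
2255^32 ≡ 337^2 = 113569 ≡ 2395
2255^64 ≡ 2395^2 = 5736025 ≡ 2623
2255^128 ≡ 2623^2 = 6880129 ≡ 576
2255^256 ≡ 576^2 = 331776 ≡ 901
2255^512 ≡ 901^2 = 811801 ≡ 1819
2255^1024 ≡ 1819^2 = 3308761 ≡ 11
1342 = 1024 + 256 + 32 + 16 + 8 + 4 + 2, so 2255^1342 ≡ 11·901·2395·337·525·515·138 ≡ 463 (mod 2647)
Right side y^r · r^s mod p:
2245^2 = 5040025 ≡ 137
2245^4 ≡ 137^2 = 18769 ≡ 240
2245^8 ≡ 240^2 = 57600 ≡ 2013
2245^16 ≡ 2013^2 = 4052169 ≡ 2259
2245^32 ≡ 2259^2 = 5103081 ≡ 2312
2245^64 ≡ 2312^2 = 5345344 ≡ 1051
2245^128 ≡ 1051^2 = 1104601 ≡ 802
2245^256 ≡ 802^2 = 643204 ≡ 2630
2245^512 ≡ 2630^2 = 6916900 ≡ 289
2245^1024 ≡ 289^2 = 83521 ≡ 1464
2245^2048 ≡ 1464^2 = 2143296 ≡ 1873
2265 = 2048 + 128 + 64 + 16 + 8 + 1, so 2245^2265 ≡ 1873·802·1051·2259·2013·2245 ≡ 755 (mod 2647)
2265^2 = 5130225 ≡ 339
2265^4 ≡ 339^2 = 114921 ≡ 1100
2265^8 ≡ 1100^2 = 1210000 ≡ 321
2265^16 ≡ 321^2 = 103041 ≡ 2455
2265^32 ≡ 2455^2 = 6027025 ≡ 2453
2265^64 ≡ 2453^2 = 6017209 ≡ 578
2265^128 ≡ 578^2 = 334084 ≡ 562
2265^256 ≡ 562^2 = 315844 ≡ 851
2265^512 ≡ 851^2 = 724201 ≡ 1570
2265^1024 ≡ 1570^2 = 2464900 ≡ 543
2265^2048 ≡ 543^2 = 294849 ≡ 1032
2516 = 2048 + 256 + 128 + 64 + 16 + 4, so 2265^2516 ≡ 1032·851·562·578·2455·1100 ≡ 762 (mod 2647)
755·762 = 575310 ≡ 911 (mod 2647)
463 ≠ 911, so verification fails.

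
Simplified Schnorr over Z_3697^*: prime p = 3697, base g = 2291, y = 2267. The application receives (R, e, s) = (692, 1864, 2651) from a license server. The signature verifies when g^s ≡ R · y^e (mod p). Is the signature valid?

valid

g^s mod p:
Squares mod 3697: 2291^1≡2291, 2291^2≡2638, 2291^4≡1290, 2291^8≡450, 2291^16≡2862, 2291^32≡2189, 2291^64≡409, 2291^128≡916, 2291^256≡3534, 2291^512≡690, 2291^1024≡2884, 2291^2048≡2903
2651 = 2048 + 512 + 64 + 16 + 8 + 2 + 1, so 2291^2651 ≡ 2903·690·409·2862·450·2638·2291 ≡ 3338 (mod 3697)
R · y^e mod p:
Squares mod 3697: 2267^1≡2267, 2267^2≡459, 2267^4≡3649, 2267^8≡2304, 2267^16≡3221, 2267^32≡1059, 2267^64≡1290, 2267^128≡450, 2267^256≡2862, 2267^512≡2189, 2267^1024≡409
1864 = 1024 + 512 + 256 + 64 + 8, so 2267^1864 ≡ 409·2189·2862·1290·2304 ≡ 3221 (mod 3697)
692·3221 = 2228932 ≡ 3338 (mod 3697)
3338 ≡ 3338 (mod 3697); signature holds.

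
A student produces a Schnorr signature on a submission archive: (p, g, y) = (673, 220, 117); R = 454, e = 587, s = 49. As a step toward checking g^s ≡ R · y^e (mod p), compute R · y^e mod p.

117^587 mod 673 = 650
R · y^e ≡ 454·650 = 295100 ≡ 326 (mod 673)

326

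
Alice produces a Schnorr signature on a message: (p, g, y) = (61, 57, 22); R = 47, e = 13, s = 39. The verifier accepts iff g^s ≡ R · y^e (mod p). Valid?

g^s mod p:
57^2 = 3249 ≡ 16
57^4 ≡ 16^2 = 256 ≡ 12
57^8 ≡ 12^2 = 144 ≡ 22
57^16 ≡ 22^2 = 484 ≡ 57
57^32 ≡ 57^2 = 3249 ≡ 16
39 = 32 + 4 + 2 + 1, so 57^39 ≡ 16·12·16·57 ≡ 34 (mod 61)
R · y^e mod p:
22^2 = 484 ≡ 57
22^4 ≡ 57^2 = 3249 ≡ 16
22^8 ≡ 16^2 = 256 ≡ 12
13 = 8 + 4 + 1, so 22^13 ≡ 12·16·22 ≡ 15 (mod 61)
47·15 = 705 ≡ 34 (mod 61)
34 ≡ 34 (mod 61); signature holds.

yes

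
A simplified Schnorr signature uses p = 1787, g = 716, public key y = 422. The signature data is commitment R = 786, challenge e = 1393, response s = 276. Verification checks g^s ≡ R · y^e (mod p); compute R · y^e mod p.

58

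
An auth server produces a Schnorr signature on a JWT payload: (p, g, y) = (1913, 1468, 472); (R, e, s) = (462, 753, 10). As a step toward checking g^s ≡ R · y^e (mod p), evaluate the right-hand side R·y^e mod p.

Squares mod 1913: 472^1≡472, 472^2≡876, 472^4≡263, 472^8≡301, 472^16≡690, 472^32≡1676, 472^64≡692, 472^128≡614, 472^256≡135, 472^512≡1008
753 = 512 + 128 + 64 + 32 + 16 + 1, so 472^753 ≡ 1008·614·692·1676·690·472 ≡ 15 (mod 1913)
R · y^e ≡ 462·15 = 6930 ≡ 1191 (mod 1913)

1191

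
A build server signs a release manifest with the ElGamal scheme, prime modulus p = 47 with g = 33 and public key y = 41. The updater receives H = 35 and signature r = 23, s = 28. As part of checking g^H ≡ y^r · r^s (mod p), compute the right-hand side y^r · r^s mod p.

22

Squares mod 47: 41^1≡41, 41^2≡36, 41^4≡27, 41^8≡24, 41^16≡12
23 = 16 + 4 + 2 + 1, so 41^23 ≡ 12·27·36·41 ≡ 46 (mod 47)
Squares mod 47: 23^1≡23, 23^2≡12, 23^4≡3, 23^8≡9, 23^16≡34
28 = 16 + 8 + 4, so 23^28 ≡ 34·9·3 ≡ 25 (mod 47)
y^r · r^s ≡ 46·25 = 1150 ≡ 22 (mod 47)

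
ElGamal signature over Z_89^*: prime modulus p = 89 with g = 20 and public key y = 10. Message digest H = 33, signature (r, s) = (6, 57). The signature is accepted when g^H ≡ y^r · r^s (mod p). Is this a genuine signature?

forged

Left side g^H mod p:
20^2 = 400 ≡ 44
20^4 ≡ 44^2 = 1936 ≡ 67
20^8 ≡ 67^2 = 4489 ≡ 39
20^16 ≡ 39^2 = 1521 ≡ 8
20^32 ≡ 8^2 = 64
33 = 32 + 1, so 20^33 ≡ 64·20 ≡ 34 (mod 89)
Right side y^r · r^s mod p:
10^2 = 100 ≡ 11
10^4 ≡ 11^2 = 121 ≡ 32
6 = 4 + 2, so 10^6 ≡ 32·11 ≡ 85 (mod 89)
6^2 = 36
6^4 ≡ 36^2 = 1296 ≡ 50
6^8 ≡ 50^2 = 2500 ≡ 8
6^16 ≡ 8^2 = 64
6^32 ≡ 64^2 = 4096 ≡ 2
57 = 32 + 16 + 8 + 1, so 6^57 ≡ 2·64·8·6 ≡ 3 (mod 89)
85·3 = 255 ≡ 77 (mod 89)
34 ≠ 77, so verification fails.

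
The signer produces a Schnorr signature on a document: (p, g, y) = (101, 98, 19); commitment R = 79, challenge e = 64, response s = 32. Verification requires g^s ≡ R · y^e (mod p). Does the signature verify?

g^s mod p:
98^2 = 9604 ≡ 9
98^4 ≡ 9^2 = 81
98^8 ≡ 81^2 = 6561 ≡ 97
98^16 ≡ 97^2 = 9409 ≡ 16
98^32 ≡ 16^2 = 256 ≡ 54
R · y^e mod p:
19^2 = 361 ≡ 58
19^4 ≡ 58^2 = 3364 ≡ 31
19^8 ≡ 31^2 = 961 ≡ 52
19^16 ≡ 52^2 = 2704 ≡ 78
19^32 ≡ 78^2 = 6084 ≡ 24
19^64 ≡ 24^2 = 576 ≡ 71
79·71 = 5609 ≡ 54 (mod 101)
54 ≡ 54 (mod 101); signature holds.

verifies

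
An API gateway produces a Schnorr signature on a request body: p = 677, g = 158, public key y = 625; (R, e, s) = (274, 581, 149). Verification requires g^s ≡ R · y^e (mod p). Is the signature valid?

g^s mod p:
Squares mod 677: 158^1≡158, 158^2≡592, 158^4≡455, 158^8≡540, 158^16≡490, 158^32≡442, 158^64≡388, 158^128≡250
149 = 128 + 16 + 4 + 1, so 158^149 ≡ 250·490·455·158 ≡ 3 (mod 677)
R · y^e mod p:
Squares mod 677: 625^1≡625, 625^2≡673, 625^4≡16, 625^8≡256, 625^16≡544, 625^32≡87, 625^64≡122, 625^128≡667, 625^256≡100, 625^512≡522
581 = 512 + 64 + 4 + 1, so 625^581 ≡ 522·122·16·625 ≡ 317 (mod 677)
274·317 = 86858 ≡ 202 (mod 677)
3 ≠ 202; the check fails.

invalid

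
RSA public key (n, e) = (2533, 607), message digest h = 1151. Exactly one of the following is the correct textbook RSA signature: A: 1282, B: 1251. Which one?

Candidate A: 1282^2 = 1643524 ≡ 2140; 1282^4 ≡ 2140^2 = 4579600 ≡ 2469; 1282^8 ≡ 2469^2 = 6095961 ≡ 1563; 1282^16 ≡ 1563^2 = 2442969 ≡ 1157; 1282^32 ≡ 1157^2 = 1338649 ≡ 1225; 1282^64 ≡ 1225^2 = 1500625 ≡ 1089; 1282^128 ≡ 1089^2 = 1185921 ≡ 477; 1282^256 ≡ 477^2 = 227529 ≡ 2092; 1282^512 ≡ 2092^2 = 4376464 ≡ 1973; 607 = 512 + 64 + 16 + 8 + 4 + 2 + 1, so 1282^607 ≡ 1973·1089·1157·1563·2469·2140·1282 ≡ 1382 (mod 2533)
Candidate B: 1251^2 = 1565001 ≡ 2140; 1251^4 ≡ 2140^2 = 4579600 ≡ 2469; 1251^8 ≡ 2469^2 = 6095961 ≡ 1563; 1251^16 ≡ 1563^2 = 2442969 ≡ 1157; 1251^32 ≡ 1157^2 = 1338649 ≡ 1225; 1251^64 ≡ 1225^2 = 1500625 ≡ 1089; 1251^128 ≡ 1089^2 = 1185921 ≡ 477; 1251^256 ≡ 477^2 = 227529 ≡ 2092; 1251^512 ≡ 2092^2 = 4376464 ≡ 1973; 607 = 512 + 64 + 16 + 8 + 4 + 2 + 1, so 1251^607 ≡ 1973·1089·1157·1563·2469·2140·1251 ≡ 1151 (mod 2533)
  → matches h = 1151

B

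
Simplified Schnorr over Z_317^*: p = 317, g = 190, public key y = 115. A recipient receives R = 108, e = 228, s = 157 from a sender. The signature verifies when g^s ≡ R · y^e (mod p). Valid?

g^s mod p:
190^157 mod 317 = 5
R · y^e mod p:
115^228 mod 317 = 145
108·145 = 15660 ≡ 127 (mod 317)
5 ≠ 127; the check fails.

no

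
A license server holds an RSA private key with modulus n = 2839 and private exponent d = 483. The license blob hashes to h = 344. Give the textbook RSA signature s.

2291

h^2 ≡ 344^2 = 118336 ≡ 1937
h^4 ≡ 1937^2 = 3751969 ≡ 1650
h^8 ≡ 1650^2 = 2722500 ≡ 2738
h^16 ≡ 2738^2 = 7496644 ≡ 1684
h^32 ≡ 1684^2 = 2835856 ≡ 2534
h^64 ≡ 2534^2 = 6421156 ≡ 2177
h^128 ≡ 2177^2 = 4739329 ≡ 1038
h^256 ≡ 1038^2 = 1077444 ≡ 1463
483 = 256 + 128 + 64 + 32 + 2 + 1, so h^483 ≡ 1463·1038·2177·2534·1937·344 ≡ 2291 (mod 2839)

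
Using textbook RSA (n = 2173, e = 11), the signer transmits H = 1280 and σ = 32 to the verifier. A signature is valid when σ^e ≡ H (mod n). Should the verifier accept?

accept

Squares mod 2173: σ^1≡32, σ^2≡1024, σ^4≡1190, σ^8≡1477
11 = 8 + 2 + 1, so σ^11 ≡ 1477·1024·32 ≡ 1280 (mod 2173)
σ^11 mod 2173 = 1280 matches H.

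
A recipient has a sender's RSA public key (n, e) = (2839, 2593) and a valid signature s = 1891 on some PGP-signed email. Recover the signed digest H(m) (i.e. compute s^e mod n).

548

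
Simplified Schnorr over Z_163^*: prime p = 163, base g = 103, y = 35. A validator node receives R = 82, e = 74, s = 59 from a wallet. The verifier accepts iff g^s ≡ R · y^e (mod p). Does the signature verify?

g^s mod p:
Squares mod 163: 103^1≡103, 103^2≡14, 103^4≡33, 103^8≡111, 103^16≡96, 103^32≡88
59 = 32 + 16 + 8 + 2 + 1, so 103^59 ≡ 88·96·111·14·103 ≡ 112 (mod 163)
R · y^e mod p:
Squares mod 163: 35^1≡35, 35^2≡84, 35^4≡47, 35^8≡90, 35^16≡113, 35^32≡55, 35^64≡91
74 = 64 + 8 + 2, so 35^74 ≡ 91·90·84 ≡ 100 (mod 163)
82·100 = 8200 ≡ 50 (mod 163)
112 ≠ 50; the check fails.

does not verify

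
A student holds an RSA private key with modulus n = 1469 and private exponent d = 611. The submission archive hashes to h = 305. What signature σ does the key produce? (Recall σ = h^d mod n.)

1012

Squares mod 1469: h^1≡305, h^2≡478, h^4≡789, h^8≡1134, h^16≡581, h^32≡1160, h^64≡1465, h^128≡16, h^256≡256, h^512≡900
611 = 512 + 64 + 32 + 2 + 1, so h^611 ≡ 900·1465·1160·478·305 ≡ 1012 (mod 1469)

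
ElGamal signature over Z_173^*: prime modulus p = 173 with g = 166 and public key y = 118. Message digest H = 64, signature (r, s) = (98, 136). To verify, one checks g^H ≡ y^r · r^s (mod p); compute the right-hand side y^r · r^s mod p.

57

Squares mod 173: 118^1≡118, 118^2≡84, 118^4≡136, 118^8≡158, 118^16≡52, 118^32≡109, 118^64≡117
98 = 64 + 32 + 2, so 118^98 ≡ 117·109·84 ≡ 36 (mod 173)
Squares mod 173: 98^1≡98, 98^2≡89, 98^4≡136, 98^8≡158, 98^16≡52, 98^32≡109, 98^64≡117, 98^128≡22
136 = 128 + 8, so 98^136 ≡ 22·158 ≡ 16 (mod 173)
y^r · r^s ≡ 36·16 = 576 ≡ 57 (mod 173)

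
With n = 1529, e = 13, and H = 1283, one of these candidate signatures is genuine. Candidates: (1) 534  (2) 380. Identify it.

Candidate 1: 534^13 mod 1529 = 645
Candidate 2: 380^13 mod 1529 = 1283
  → matches H = 1283

2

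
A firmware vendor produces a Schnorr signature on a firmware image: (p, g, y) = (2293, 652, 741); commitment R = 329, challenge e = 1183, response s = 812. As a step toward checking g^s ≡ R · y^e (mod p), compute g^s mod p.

652^812 mod 2293 = 92

92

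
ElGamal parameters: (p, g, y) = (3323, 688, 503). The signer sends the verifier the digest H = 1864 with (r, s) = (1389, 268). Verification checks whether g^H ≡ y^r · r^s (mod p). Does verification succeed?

Left side g^H mod p:
Squares mod 3323: 688^1≡688, 688^2≡1478, 688^4≡1273, 688^8≡2228, 688^16≡2745, 688^32≡1784, 688^64≡2545, 688^128≡498, 688^256≡2102, 688^512≡2137, 688^1024≡967
1864 = 1024 + 512 + 256 + 64 + 8, so 688^1864 ≡ 967·2137·2102·2545·2228 ≡ 1653 (mod 3323)
Right side y^r · r^s mod p:
Squares mod 3323: 503^1≡503, 503^2≡461, 503^4≡3172, 503^8≡2863, 503^16≡2251, 503^32≡2749, 503^64≡499, 503^128≡3099, 503^256≡331, 503^512≡3225, 503^1024≡2958
1389 = 1024 + 256 + 64 + 32 + 8 + 4 + 1, so 503^1389 ≡ 2958·331·499·2749·2863·3172·503 ≡ 1290 (mod 3323)
Squares mod 3323: 1389^1≡1389, 1389^2≡1981, 1389^4≡3221, 1389^8≡435, 1389^16≡3137, 1389^32≡1366, 1389^64≡1753, 1389^128≡2557, 1389^256≡1908
268 = 256 + 8 + 4, so 1389^268 ≡ 1908·435·3221 ≡ 2111 (mod 3323)
1290·2111 = 2723190 ≡ 1653 (mod 3323)
1653 ≡ 1653 (mod 3323), so the signature is genuine.

passes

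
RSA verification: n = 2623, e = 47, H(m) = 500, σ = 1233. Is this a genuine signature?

forged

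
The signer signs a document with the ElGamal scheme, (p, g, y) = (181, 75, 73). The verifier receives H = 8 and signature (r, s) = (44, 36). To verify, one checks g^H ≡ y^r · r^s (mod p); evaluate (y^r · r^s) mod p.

44

73^2 = 5329 ≡ 80
73^4 ≡ 80^2 = 6400 ≡ 65
73^8 ≡ 65^2 = 4225 ≡ 62
73^16 ≡ 62^2 = 3844 ≡ 43
73^32 ≡ 43^2 = 1849 ≡ 39
44 = 32 + 8 + 4, so 73^44 ≡ 39·62·65 ≡ 62 (mod 181)
44^2 = 1936 ≡ 126
44^4 ≡ 126^2 = 15876 ≡ 129
44^8 ≡ 129^2 = 16641 ≡ 170
44^16 ≡ 170^2 = 28900 ≡ 121
44^32 ≡ 121^2 = 14641 ≡ 161
36 = 32 + 4, so 44^36 ≡ 161·129 ≡ 135 (mod 181)
y^r · r^s ≡ 62·135 = 8370 ≡ 44 (mod 181)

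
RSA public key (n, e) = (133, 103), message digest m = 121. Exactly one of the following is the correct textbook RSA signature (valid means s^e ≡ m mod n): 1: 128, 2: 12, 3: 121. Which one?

3

Candidate 1: Squares mod 133: 128^1≡128, 128^2≡25, 128^4≡93, 128^8≡4, 128^16≡16, 128^32≡123, 128^64≡100; 103 = 64 + 32 + 4 + 2 + 1, so 128^103 ≡ 100·123·93·25·128 ≡ 2 (mod 133)
Candidate 2: Squares mod 133: 12^1≡12, 12^2≡11, 12^4≡121, 12^8≡11, 12^16≡121, 12^32≡11, 12^64≡121; 103 = 64 + 32 + 4 + 2 + 1, so 12^103 ≡ 121·11·121·11·12 ≡ 12 (mod 133)
Candidate 3: Squares mod 133: 121^1≡121, 121^2≡11, 121^4≡121, 121^8≡11, 121^16≡121, 121^32≡11, 121^64≡121; 103 = 64 + 32 + 4 + 2 + 1, so 121^103 ≡ 121·11·121·11·121 ≡ 121 (mod 133)
  → matches m = 121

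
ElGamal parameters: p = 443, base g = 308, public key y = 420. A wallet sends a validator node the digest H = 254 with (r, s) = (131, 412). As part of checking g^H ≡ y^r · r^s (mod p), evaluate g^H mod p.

3

308^2 = 94864 ≡ 62
308^4 ≡ 62^2 = 3844 ≡ 300
308^8 ≡ 300^2 = 90000 ≡ 71
308^16 ≡ 71^2 = 5041 ≡ 168
308^32 ≡ 168^2 = 28224 ≡ 315
308^64 ≡ 315^2 = 99225 ≡ 436
308^128 ≡ 436^2 = 190096 ≡ 49
254 = 128 + 64 + 32 + 16 + 8 + 4 + 2, so 308^254 ≡ 49·436·315·168·71·300·62 ≡ 3 (mod 443)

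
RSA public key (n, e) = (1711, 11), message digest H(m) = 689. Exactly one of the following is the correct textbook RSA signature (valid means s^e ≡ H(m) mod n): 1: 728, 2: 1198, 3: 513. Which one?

Candidate 1: Squares mod 1711: 728^1≡728, 728^2≡1285, 728^4≡110, 728^8≡123; 11 = 8 + 2 + 1, so 728^11 ≡ 123·1285·728 ≡ 1001 (mod 1711)
Candidate 2: Squares mod 1711: 1198^1≡1198, 1198^2≡1386, 1198^4≡1254, 1198^8≡107; 11 = 8 + 2 + 1, so 1198^11 ≡ 107·1386·1198 ≡ 689 (mod 1711)
  → matches H(m) = 689
Candidate 3: Squares mod 1711: 513^1≡513, 513^2≡1386, 513^4≡1254, 513^8≡107; 11 = 8 + 2 + 1, so 513^11 ≡ 107·1386·513 ≡ 1022 (mod 1711)

2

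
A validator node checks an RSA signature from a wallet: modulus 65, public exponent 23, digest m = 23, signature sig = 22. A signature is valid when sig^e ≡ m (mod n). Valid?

no

sig^2 ≡ 22^2 = 484 ≡ 29
sig^4 ≡ 29^2 = 841 ≡ 61
sig^8 ≡ 61^2 = 3721 ≡ 16
sig^16 ≡ 16^2 = 256 ≡ 61
23 = 16 + 4 + 2 + 1, so sig^23 ≡ 61·61·29·22 ≡ 3 (mod 65)
The recovered value 3 does not match the digest 23.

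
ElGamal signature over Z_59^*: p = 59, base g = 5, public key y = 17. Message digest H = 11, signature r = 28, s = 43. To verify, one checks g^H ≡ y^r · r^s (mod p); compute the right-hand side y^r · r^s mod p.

17^2 = 289 ≡ 53
17^4 ≡ 53^2 = 2809 ≡ 36
17^8 ≡ 36^2 = 1296 ≡ 57
17^16 ≡ 57^2 = 3249 ≡ 4
28 = 16 + 8 + 4, so 17^28 ≡ 4·57·36 ≡ 7 (mod 59)
28^2 = 784 ≡ 17
28^4 ≡ 17^2 = 289 ≡ 53
28^8 ≡ 53^2 = 2809 ≡ 36
28^16 ≡ 36^2 = 1296 ≡ 57
28^32 ≡ 57^2 = 3249 ≡ 4
43 = 32 + 8 + 2 + 1, so 28^43 ≡ 4·36·17·28 ≡ 45 (mod 59)
y^r · r^s ≡ 7·45 = 315 ≡ 20 (mod 59)

20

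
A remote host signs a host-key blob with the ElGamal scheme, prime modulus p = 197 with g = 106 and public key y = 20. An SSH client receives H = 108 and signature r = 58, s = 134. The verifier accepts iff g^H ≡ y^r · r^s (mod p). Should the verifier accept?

Left side g^H mod p:
Squares mod 197: 106^1≡106, 106^2≡7, 106^4≡49, 106^8≡37, 106^16≡187, 106^32≡100, 106^64≡150
108 = 64 + 32 + 8 + 4, so 106^108 ≡ 150·100·37·49 ≡ 135 (mod 197)
Right side y^r · r^s mod p:
Squares mod 197: 20^1≡20, 20^2≡6, 20^4≡36, 20^8≡114, 20^16≡191, 20^32≡36
58 = 32 + 16 + 8 + 2, so 20^58 ≡ 36·191·114·6 ≡ 6 (mod 197)
Squares mod 197: 58^1≡58, 58^2≡15, 58^4≡28, 58^8≡193, 58^16≡16, 58^32≡59, 58^64≡132, 58^128≡88
134 = 128 + 4 + 2, so 58^134 ≡ 88·28·15 ≡ 121 (mod 197)
6·121 = 726 ≡ 135 (mod 197)
135 ≡ 135 (mod 197), so the signature is genuine.

accept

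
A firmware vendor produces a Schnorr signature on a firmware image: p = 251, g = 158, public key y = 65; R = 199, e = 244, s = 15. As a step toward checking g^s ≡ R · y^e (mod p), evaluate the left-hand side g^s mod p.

188

158^2 = 24964 ≡ 115
158^4 ≡ 115^2 = 13225 ≡ 173
158^8 ≡ 173^2 = 29929 ≡ 60
15 = 8 + 4 + 2 + 1, so 158^15 ≡ 60·173·115·158 ≡ 188 (mod 251)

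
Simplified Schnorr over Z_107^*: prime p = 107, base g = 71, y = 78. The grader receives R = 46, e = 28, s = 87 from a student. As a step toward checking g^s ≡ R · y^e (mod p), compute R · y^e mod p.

78^2 = 6084 ≡ 92
78^4 ≡ 92^2 = 8464 ≡ 11
78^8 ≡ 11^2 = 121 ≡ 14
78^16 ≡ 14^2 = 196 ≡ 89
28 = 16 + 8 + 4, so 78^28 ≡ 89·14·11 ≡ 10 (mod 107)
R · y^e ≡ 46·10 = 460 ≡ 32 (mod 107)

32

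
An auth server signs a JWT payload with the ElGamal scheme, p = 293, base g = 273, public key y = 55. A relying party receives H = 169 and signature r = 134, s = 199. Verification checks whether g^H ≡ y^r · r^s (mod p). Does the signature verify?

verifies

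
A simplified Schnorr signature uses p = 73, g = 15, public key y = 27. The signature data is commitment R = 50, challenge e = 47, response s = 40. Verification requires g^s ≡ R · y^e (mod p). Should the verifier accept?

accept

g^s mod p:
Squares mod 73: 15^1≡15, 15^2≡6, 15^4≡36, 15^8≡55, 15^16≡32, 15^32≡2
40 = 32 + 8, so 15^40 ≡ 2·55 ≡ 37 (mod 73)
R · y^e mod p:
Squares mod 73: 27^1≡27, 27^2≡72, 27^4≡1, 27^8≡1, 27^16≡1, 27^32≡1
47 = 32 + 8 + 4 + 2 + 1, so 27^47 ≡ 1·1·1·72·27 ≡ 46 (mod 73)
50·46 = 2300 ≡ 37 (mod 73)
37 ≡ 37 (mod 73); signature holds.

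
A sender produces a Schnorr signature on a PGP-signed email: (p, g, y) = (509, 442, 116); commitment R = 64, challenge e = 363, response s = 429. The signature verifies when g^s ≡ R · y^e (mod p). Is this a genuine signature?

g^s mod p:
442^429 mod 509 = 115
R · y^e mod p:
116^363 mod 509 = 483
64·483 = 30912 ≡ 372 (mod 509)
115 ≠ 372; the check fails.

forged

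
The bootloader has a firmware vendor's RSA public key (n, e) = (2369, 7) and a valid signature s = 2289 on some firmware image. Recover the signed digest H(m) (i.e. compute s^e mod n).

591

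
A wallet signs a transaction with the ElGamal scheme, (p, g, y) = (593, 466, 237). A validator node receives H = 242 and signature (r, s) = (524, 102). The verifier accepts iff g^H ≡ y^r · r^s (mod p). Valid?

yes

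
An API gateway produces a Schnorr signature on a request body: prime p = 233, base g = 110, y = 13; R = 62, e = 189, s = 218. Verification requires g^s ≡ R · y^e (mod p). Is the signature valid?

valid

g^s mod p:
110^2 = 12100 ≡ 217
110^4 ≡ 217^2 = 47089 ≡ 23
110^8 ≡ 23^2 = 529 ≡ 63
110^16 ≡ 63^2 = 3969 ≡ 8
110^32 ≡ 8^2 = 64
110^64 ≡ 64^2 = 4096 ≡ 135
110^128 ≡ 135^2 = 18225 ≡ 51
218 = 128 + 64 + 16 + 8 + 2, so 110^218 ≡ 51·135·8·63·217 ≡ 231 (mod 233)
R · y^e mod p:
13^2 = 169
13^4 ≡ 169^2 = 28561 ≡ 135
13^8 ≡ 135^2 = 18225 ≡ 51
13^16 ≡ 51^2 = 2601 ≡ 38
13^32 ≡ 38^2 = 1444 ≡ 46
13^64 ≡ 46^2 = 2116 ≡ 19
13^128 ≡ 19^2 = 361 ≡ 128
189 = 128 + 32 + 16 + 8 + 4 + 1, so 13^189 ≡ 128·46·38·51·135·13 ≡ 15 (mod 233)
62·15 = 930 ≡ 231 (mod 233)
231 ≡ 231 (mod 233); signature holds.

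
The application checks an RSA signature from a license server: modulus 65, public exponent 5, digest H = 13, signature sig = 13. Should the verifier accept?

accept

Squares mod 65: sig^1≡13, sig^2≡39, sig^4≡26
5 = 4 + 1, so sig^5 ≡ 26·13 ≡ 13 (mod 65)
Since 13 equals the digest 13, verification succeeds.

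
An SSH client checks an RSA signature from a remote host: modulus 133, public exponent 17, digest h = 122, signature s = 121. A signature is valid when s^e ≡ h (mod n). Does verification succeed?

fails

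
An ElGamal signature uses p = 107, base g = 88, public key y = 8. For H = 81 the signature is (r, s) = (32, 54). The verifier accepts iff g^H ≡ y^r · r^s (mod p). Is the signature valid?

invalid

Left side g^H mod p:
88^81 mod 107 = 15
Right side y^r · r^s mod p:
8^32 mod 107 = 100
32^54 mod 107 = 75
100·75 = 7500 ≡ 10 (mod 107)
15 ≠ 10, so verification fails.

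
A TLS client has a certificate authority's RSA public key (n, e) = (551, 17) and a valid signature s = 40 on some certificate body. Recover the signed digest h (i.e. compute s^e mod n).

s^2 ≡ 40^2 = 1600 ≡ 498
s^4 ≡ 498^2 = 248004 ≡ 54
s^8 ≡ 54^2 = 2916 ≡ 161
s^16 ≡ 161^2 = 25921 ≡ 24
17 = 16 + 1, so s^17 ≡ 24·40 ≡ 409 (mod 551)

409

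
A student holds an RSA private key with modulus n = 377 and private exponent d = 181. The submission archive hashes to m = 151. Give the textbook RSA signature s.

34

m^2 ≡ 151^2 = 22801 ≡ 181
m^4 ≡ 181^2 = 32761 ≡ 339
m^8 ≡ 339^2 = 114921 ≡ 313
m^16 ≡ 313^2 = 97969 ≡ 326
m^32 ≡ 326^2 = 106276 ≡ 339
m^64 ≡ 339^2 = 114921 ≡ 313
m^128 ≡ 313^2 = 97969 ≡ 326
181 = 128 + 32 + 16 + 4 + 1, so m^181 ≡ 326·339·326·339·151 ≡ 34 (mod 377)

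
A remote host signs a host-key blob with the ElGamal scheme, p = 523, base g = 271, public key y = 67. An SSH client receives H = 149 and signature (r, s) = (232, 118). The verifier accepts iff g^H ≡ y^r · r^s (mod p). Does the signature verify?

Left side g^H mod p:
271^149 mod 523 = 127
Right side y^r · r^s mod p:
67^232 mod 523 = 94
232^118 mod 523 = 172
94·172 = 16168 ≡ 478 (mod 523)
127 ≠ 478, so verification fails.

does not verify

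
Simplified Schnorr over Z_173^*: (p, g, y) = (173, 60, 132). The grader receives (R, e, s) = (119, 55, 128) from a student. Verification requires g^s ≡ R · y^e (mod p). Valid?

yes

g^s mod p:
Squares mod 173: 60^1≡60, 60^2≡140, 60^4≡51, 60^8≡6, 60^16≡36, 60^32≡85, 60^64≡132, 60^128≡124
60^128 ≡ 124 (mod 173)
R · y^e mod p:
Squares mod 173: 132^1≡132, 132^2≡124, 132^4≡152, 132^8≡95, 132^16≡29, 132^32≡149
55 = 32 + 16 + 4 + 2 + 1, so 132^55 ≡ 149·29·152·124·132 ≡ 81 (mod 173)
119·81 = 9639 ≡ 124 (mod 173)
124 ≡ 124 (mod 173); signature holds.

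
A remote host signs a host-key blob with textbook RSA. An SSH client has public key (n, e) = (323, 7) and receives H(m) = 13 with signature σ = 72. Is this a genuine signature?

genuine

σ^2 ≡ 72^2 = 5184 ≡ 16
σ^4 ≡ 16^2 = 256
7 = 4 + 2 + 1, so σ^7 ≡ 256·16·72 ≡ 13 (mod 323)
13 = H(m), so the signature checks out.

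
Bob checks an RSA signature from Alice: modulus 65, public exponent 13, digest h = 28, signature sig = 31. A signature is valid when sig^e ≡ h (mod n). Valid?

Squares mod 65: sig^1≡31, sig^2≡51, sig^4≡1, sig^8≡1
13 = 8 + 4 + 1, so sig^13 ≡ 1·1·31 ≡ 31 (mod 65)
The recovered value 31 does not match the digest 28.

no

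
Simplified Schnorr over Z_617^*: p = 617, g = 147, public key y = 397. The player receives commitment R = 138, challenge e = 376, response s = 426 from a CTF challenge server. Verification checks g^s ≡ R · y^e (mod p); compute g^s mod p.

279

Squares mod 617: 147^1≡147, 147^2≡14, 147^4≡196, 147^8≡162, 147^16≡330, 147^32≡308, 147^64≡463, 147^128≡270, 147^256≡94
426 = 256 + 128 + 32 + 8 + 2, so 147^426 ≡ 94·270·308·162·14 ≡ 279 (mod 617)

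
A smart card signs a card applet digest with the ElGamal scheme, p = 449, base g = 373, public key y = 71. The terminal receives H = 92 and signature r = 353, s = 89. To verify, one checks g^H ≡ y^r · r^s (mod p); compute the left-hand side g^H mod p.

126

373^2 = 139129 ≡ 388
373^4 ≡ 388^2 = 150544 ≡ 129
373^8 ≡ 129^2 = 16641 ≡ 28
373^16 ≡ 28^2 = 784 ≡ 335
373^32 ≡ 335^2 = 112225 ≡ 424
373^64 ≡ 424^2 = 179776 ≡ 176
92 = 64 + 16 + 8 + 4, so 373^92 ≡ 176·335·28·129 ≡ 126 (mod 449)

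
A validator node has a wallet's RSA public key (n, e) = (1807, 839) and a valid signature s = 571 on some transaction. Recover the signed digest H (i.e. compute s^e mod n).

1663

Squares mod 1807: s^1≡571, s^2≡781, s^4≡1002, s^8≡1119, s^16≡1717, s^32≡872, s^64≡1444, s^128≡1665, s^256≡287, s^512≡1054
839 = 512 + 256 + 64 + 4 + 2 + 1, so s^839 ≡ 1054·287·1444·1002·781·571 ≡ 1663 (mod 1807)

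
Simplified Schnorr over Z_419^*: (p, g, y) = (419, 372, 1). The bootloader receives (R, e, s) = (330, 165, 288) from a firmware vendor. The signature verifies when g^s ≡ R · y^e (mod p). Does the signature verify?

g^s mod p:
372^2 = 138384 ≡ 114
372^4 ≡ 114^2 = 12996 ≡ 7
372^8 ≡ 7^2 = 49
372^16 ≡ 49^2 = 2401 ≡ 306
372^32 ≡ 306^2 = 93636 ≡ 199
372^64 ≡ 199^2 = 39601 ≡ 215
372^128 ≡ 215^2 = 46225 ≡ 135
372^256 ≡ 135^2 = 18225 ≡ 208
288 = 256 + 32, so 372^288 ≡ 208·199 ≡ 330 (mod 419)
R · y^e mod p:
1^2 = 1
1^4 ≡ 1^2 = 1
1^8 ≡ 1^2 = 1
1^16 ≡ 1^2 = 1
1^32 ≡ 1^2 = 1
1^64 ≡ 1^2 = 1
1^128 ≡ 1^2 = 1
165 = 128 + 32 + 4 + 1, so 1^165 ≡ 1·1·1·1 ≡ 1 (mod 419)
330·1 = 330 ≡ 330 (mod 419)
330 ≡ 330 (mod 419); signature holds.

verifies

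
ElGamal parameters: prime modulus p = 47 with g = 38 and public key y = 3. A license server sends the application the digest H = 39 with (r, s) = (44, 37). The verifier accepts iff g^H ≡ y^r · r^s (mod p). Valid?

no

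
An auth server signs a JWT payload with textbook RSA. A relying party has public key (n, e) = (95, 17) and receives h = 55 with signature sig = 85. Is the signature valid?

valid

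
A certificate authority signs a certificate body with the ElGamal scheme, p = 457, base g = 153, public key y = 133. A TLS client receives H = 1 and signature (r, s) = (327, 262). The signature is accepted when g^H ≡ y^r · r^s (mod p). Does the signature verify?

Left side g^H mod p:
153^1 mod 457 = 153
Right side y^r · r^s mod p:
133^327 mod 457 = 1
327^262 mod 457 = 382
1·382 = 382 ≡ 382 (mod 457)
153 ≠ 382, so verification fails.

does not verify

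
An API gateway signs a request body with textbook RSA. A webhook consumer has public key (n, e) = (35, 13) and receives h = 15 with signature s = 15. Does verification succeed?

passes

Squares mod 35: s^1≡15, s^2≡15, s^4≡15, s^8≡15
13 = 8 + 4 + 1, so s^13 ≡ 15·15·15 ≡ 15 (mod 35)
s^13 mod 35 = 15 matches h.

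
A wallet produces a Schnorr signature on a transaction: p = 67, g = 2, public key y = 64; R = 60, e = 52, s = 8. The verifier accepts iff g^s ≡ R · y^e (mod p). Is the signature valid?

invalid

g^s mod p:
Squares mod 67: 2^1≡2, 2^2≡4, 2^4≡16, 2^8≡55
2^8 ≡ 55 (mod 67)
R · y^e mod p:
Squares mod 67: 64^1≡64, 64^2≡9, 64^4≡14, 64^8≡62, 64^16≡25, 64^32≡22
52 = 32 + 16 + 4, so 64^52 ≡ 22·25·14 ≡ 62 (mod 67)
60·62 = 3720 ≡ 35 (mod 67)
55 ≠ 35; the check fails.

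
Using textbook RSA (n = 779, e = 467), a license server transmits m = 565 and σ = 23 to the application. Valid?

no

σ^2 ≡ 23^2 = 529
σ^4 ≡ 529^2 = 279841 ≡ 180
σ^8 ≡ 180^2 = 32400 ≡ 461
σ^16 ≡ 461^2 = 212521 ≡ 633
σ^32 ≡ 633^2 = 400689 ≡ 283
σ^64 ≡ 283^2 = 80089 ≡ 631
σ^128 ≡ 631^2 = 398161 ≡ 92
σ^256 ≡ 92^2 = 8464 ≡ 674
467 = 256 + 128 + 64 + 16 + 2 + 1, so σ^467 ≡ 674·92·631·633·529·23 ≡ 537 (mod 779)
The recovered value 537 does not match the digest 565.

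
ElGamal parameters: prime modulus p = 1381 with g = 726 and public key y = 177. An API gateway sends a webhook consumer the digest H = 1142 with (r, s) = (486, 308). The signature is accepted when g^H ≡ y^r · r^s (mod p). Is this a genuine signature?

genuine

Left side g^H mod p:
726^2 = 527076 ≡ 915
726^4 ≡ 915^2 = 837225 ≡ 339
726^8 ≡ 339^2 = 114921 ≡ 298
726^16 ≡ 298^2 = 88804 ≡ 420
726^32 ≡ 420^2 = 176400 ≡ 1013
726^64 ≡ 1013^2 = 1026169 ≡ 86
726^128 ≡ 86^2 = 7396 ≡ 491
726^256 ≡ 491^2 = 241081 ≡ 787
726^512 ≡ 787^2 = 619369 ≡ 681
726^1024 ≡ 681^2 = 463761 ≡ 1126
1142 = 1024 + 64 + 32 + 16 + 4 + 2, so 726^1142 ≡ 1126·86·1013·420·339·915 ≡ 190 (mod 1381)
Right side y^r · r^s mod p:
177^2 = 31329 ≡ 947
177^4 ≡ 947^2 = 896809 ≡ 540
177^8 ≡ 540^2 = 291600 ≡ 209
177^16 ≡ 209^2 = 43681 ≡ 870
177^32 ≡ 870^2 = 756900 ≡ 112
177^64 ≡ 112^2 = 12544 ≡ 115
177^128 ≡ 115^2 = 13225 ≡ 796
177^256 ≡ 796^2 = 633616 ≡ 1118
486 = 256 + 128 + 64 + 32 + 4 + 2, so 177^486 ≡ 1118·796·115·112·540·947 ≡ 263 (mod 1381)
486^2 = 236196 ≡ 45
486^4 ≡ 45^2 = 2025 ≡ 644
486^8 ≡ 644^2 = 414736 ≡ 436
486^16 ≡ 436^2 = 190096 ≡ 899
486^32 ≡ 899^2 = 808201 ≡ 316
486^64 ≡ 316^2 = 99856 ≡ 424
486^128 ≡ 424^2 = 179776 ≡ 246
486^256 ≡ 246^2 = 60516 ≡ 1133
308 = 256 + 32 + 16 + 4, so 486^308 ≡ 1133·316·899·644 ≡ 153 (mod 1381)
263·153 = 40239 ≡ 190 (mod 1381)
190 ≡ 190 (mod 1381), so the signature is genuine.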